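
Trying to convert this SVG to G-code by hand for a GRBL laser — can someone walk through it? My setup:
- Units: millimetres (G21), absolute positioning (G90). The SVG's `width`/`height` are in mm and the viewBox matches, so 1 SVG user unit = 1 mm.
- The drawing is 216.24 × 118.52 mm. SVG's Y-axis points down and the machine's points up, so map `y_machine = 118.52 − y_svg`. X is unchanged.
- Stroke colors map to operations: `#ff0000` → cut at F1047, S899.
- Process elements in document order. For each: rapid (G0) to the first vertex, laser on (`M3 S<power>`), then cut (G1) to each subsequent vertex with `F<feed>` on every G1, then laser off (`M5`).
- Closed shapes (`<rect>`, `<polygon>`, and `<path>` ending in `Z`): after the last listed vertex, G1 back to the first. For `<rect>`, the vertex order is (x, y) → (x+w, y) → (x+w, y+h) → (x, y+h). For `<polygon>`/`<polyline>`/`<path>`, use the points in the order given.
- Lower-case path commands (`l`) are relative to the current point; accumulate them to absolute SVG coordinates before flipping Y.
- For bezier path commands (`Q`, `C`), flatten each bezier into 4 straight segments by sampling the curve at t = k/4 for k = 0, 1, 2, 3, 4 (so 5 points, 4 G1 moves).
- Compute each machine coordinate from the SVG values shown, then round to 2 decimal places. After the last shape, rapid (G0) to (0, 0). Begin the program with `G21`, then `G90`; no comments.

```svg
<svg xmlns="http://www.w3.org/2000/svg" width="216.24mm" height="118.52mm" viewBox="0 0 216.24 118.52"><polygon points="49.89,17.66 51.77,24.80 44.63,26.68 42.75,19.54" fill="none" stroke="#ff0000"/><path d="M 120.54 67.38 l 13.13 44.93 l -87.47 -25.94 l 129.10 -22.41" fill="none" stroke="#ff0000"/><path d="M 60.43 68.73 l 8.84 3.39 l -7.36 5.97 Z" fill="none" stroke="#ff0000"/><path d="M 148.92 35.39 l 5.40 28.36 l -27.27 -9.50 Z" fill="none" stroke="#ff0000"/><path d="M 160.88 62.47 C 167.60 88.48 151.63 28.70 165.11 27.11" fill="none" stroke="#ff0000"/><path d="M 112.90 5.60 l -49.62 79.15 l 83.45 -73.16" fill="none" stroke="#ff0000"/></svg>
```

G21
G90
G0 X49.89 Y100.86
M3 S899
G1 X51.77 Y93.72 F1047
G1 X44.63 Y91.84 F1047
G1 X42.75 Y98.98 F1047
G1 X49.89 Y100.86 F1047
M5
G0 X120.54 Y51.14
M3 S899
G1 X133.67 Y6.21 F1047
G1 X46.20 Y32.15 F1047
G1 X175.30 Y54.56 F1047
M5
G0 X60.43 Y49.79
M3 S899
G1 X69.27 Y46.40 F1047
G1 X61.91 Y40.43 F1047
G1 X60.43 Y49.79 F1047
M5
G0 X148.92 Y83.13
M3 S899
G1 X154.32 Y54.77 F1047
G1 X127.05 Y64.27 F1047
G1 X148.92 Y83.13 F1047
M5
G0 X160.88 Y56.05
M3 S899
G1 X162.48 Y50.38 F1047
G1 X160.46 Y63.38 F1047
G1 X159.71 Y81.56 F1047
G1 X165.11 Y91.41 F1047
M5
G0 X112.90 Y112.92
M3 S899
G1 X63.28 Y33.77 F1047
G1 X146.73 Y106.93 F1047
M5
G0 X0.00 Y0.00

1 u = 1 mm; y_m = 118.52 − y.

[1] `<polygon>` regular polygon, #ff0000→cut S899 F1047: (49.89,100.86) → (51.77,93.72) → (44.63,91.84) → (42.75,98.98) → (49.89,100.86) (closed)

[2] `<path>` open polyline, #ff0000→cut S899 F1047: (120.54,51.14) → (133.67,6.21) → (46.20,32.15) → (175.30,54.56)

[3] `<path>` regular polygon, #ff0000→cut S899 F1047: (60.43,49.79) → (69.27,46.40) → (61.91,40.43) → (60.43,49.79) (closed)

[4] `<path>` regular polygon, #ff0000→cut S899 F1047: (148.92,83.13) → (154.32,54.77) → (127.05,64.27) → (148.92,83.13) (closed)

[5] `<path>` cubic bezier, #ff0000→cut S899 F1047: (160.88,56.05) → (162.48,50.38) → (160.46,63.38) → (159.71,81.56) → (165.11,91.41)

[6] `<path>` open polyline, #ff0000→cut S899 F1047: (112.90,112.92) → (63.28,33.77) → (146.73,106.93)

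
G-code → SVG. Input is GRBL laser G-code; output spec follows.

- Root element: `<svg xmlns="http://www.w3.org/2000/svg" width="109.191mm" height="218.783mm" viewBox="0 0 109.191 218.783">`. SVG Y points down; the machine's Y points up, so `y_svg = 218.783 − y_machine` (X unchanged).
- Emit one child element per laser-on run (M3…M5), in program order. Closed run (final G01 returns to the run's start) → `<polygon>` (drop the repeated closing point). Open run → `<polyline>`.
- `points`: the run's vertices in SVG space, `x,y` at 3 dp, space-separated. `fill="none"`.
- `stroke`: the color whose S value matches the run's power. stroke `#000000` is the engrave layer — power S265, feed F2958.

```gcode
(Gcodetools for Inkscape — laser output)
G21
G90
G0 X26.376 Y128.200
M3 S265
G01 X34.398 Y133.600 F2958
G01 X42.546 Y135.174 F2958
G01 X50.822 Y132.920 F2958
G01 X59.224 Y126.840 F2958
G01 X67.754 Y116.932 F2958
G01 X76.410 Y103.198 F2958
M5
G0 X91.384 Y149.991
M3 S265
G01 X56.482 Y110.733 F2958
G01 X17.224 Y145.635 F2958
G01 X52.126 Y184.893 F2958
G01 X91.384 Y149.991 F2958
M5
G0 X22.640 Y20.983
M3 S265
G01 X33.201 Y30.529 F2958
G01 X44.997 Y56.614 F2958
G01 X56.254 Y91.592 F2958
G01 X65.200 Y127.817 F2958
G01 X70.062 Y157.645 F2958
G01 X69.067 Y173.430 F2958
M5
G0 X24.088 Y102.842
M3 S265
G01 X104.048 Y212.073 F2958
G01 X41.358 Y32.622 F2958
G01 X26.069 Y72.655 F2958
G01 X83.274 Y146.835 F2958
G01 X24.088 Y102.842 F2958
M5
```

Each laser-on run becomes one SVG element. Flip Y back into SVG space with y_svg = 218.783 − y_machine. Every run uses S265, so all elements get stroke `#000000` (engrave).

Run 1: The run is open, so emit a `<polyline>` with points (Y-flipped): 26.376,90.583 34.398,85.183 42.546,83.609 50.822,85.863 59.224,91.943 67.754,101.851 76.410,115.585.

Run 2: The run returns to its start, so emit a `<polygon>` with points (Y-flipped): 91.384,68.792 56.482,108.050 17.224,73.148 52.126,33.890.

Run 3: The run is open, so emit a `<polyline>` with points (Y-flipped): 22.640,197.800 33.201,188.254 44.997,162.169 56.254,127.191 65.200,90.966 70.062,61.138 69.067,45.353.

Run 4: The run returns to its start, so emit a `<polygon>` with points (Y-flipped): 24.088,115.941 104.048,6.710 41.358,186.161 26.069,146.128 83.274,71.948.

<svg xmlns="http://www.w3.org/2000/svg" width="109.191mm" height="218.783mm" viewBox="0 0 109.191 218.783">
  <polyline points="26.376,90.583 34.398,85.183 42.546,83.609 50.822,85.863 59.224,91.943 67.754,101.851 76.410,115.585" fill="none" stroke="#000000"/>
  <polygon points="91.384,68.792 56.482,108.050 17.224,73.148 52.126,33.890" fill="none" stroke="#000000"/>
  <polyline points="22.640,197.800 33.201,188.254 44.997,162.169 56.254,127.191 65.200,90.966 70.062,61.138 69.067,45.353" fill="none" stroke="#000000"/>
  <polygon points="24.088,115.941 104.048,6.710 41.358,186.161 26.069,146.128 83.274,71.948" fill="none" stroke="#000000"/>
</svg>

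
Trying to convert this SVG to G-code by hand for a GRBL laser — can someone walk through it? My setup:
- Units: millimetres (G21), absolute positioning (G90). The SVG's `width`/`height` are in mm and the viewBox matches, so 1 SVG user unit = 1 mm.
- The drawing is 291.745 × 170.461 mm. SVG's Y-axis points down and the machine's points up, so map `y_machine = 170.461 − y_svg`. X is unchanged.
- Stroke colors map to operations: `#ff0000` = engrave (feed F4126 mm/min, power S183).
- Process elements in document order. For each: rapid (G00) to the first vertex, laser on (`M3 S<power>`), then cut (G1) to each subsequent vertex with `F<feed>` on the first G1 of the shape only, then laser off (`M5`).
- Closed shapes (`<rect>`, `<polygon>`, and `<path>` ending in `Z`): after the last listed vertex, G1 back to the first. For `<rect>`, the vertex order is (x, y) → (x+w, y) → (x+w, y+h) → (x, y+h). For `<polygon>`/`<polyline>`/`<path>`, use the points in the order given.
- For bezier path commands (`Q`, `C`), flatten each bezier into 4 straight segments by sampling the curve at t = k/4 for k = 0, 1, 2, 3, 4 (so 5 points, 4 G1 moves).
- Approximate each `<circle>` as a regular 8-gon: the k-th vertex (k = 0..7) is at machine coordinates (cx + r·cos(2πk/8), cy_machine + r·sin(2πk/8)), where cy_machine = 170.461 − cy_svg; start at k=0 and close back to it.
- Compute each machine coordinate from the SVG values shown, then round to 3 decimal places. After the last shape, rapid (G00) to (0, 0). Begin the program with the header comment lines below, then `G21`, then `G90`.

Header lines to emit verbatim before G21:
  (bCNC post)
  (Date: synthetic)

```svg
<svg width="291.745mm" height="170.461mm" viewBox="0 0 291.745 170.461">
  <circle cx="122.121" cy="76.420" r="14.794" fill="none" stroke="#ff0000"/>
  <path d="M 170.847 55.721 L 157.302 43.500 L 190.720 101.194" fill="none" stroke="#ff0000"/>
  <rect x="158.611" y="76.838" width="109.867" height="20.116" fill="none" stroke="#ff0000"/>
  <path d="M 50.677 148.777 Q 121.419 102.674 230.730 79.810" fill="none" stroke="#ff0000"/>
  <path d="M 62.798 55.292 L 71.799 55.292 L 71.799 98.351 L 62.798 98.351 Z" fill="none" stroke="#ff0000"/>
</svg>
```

Since the viewBox matches the mm dimensions, user units are millimetres directly. The only transform is the Y-flip y_m = 170.461 − y_svg.

Shape 1 is a circle drawn with `<circle>`. Its stroke #ff0000 means engrave at S183, F4126. After flipping Y the toolpath is (136.915,94.041) → (132.582,104.502) → (122.121,108.835) → (111.660,104.502) → (107.327,94.041) → (111.660,83.580) → (122.121,79.247) → (132.582,83.580) → (136.915,94.041), returning to the start.

Shape 2 is a open polyline drawn with `<path>`. Its stroke #ff0000 means engrave at S183, F4126. After flipping Y the toolpath is (170.847,114.740) → (157.302,126.961) → (190.720,69.267).

Shape 3 is a rectangle drawn with `<rect>`. Its stroke #ff0000 means engrave at S183, F4126. After flipping Y the toolpath is (158.611,93.623) → (268.478,93.623) → (268.478,73.507) → (158.611,73.507) → (158.611,93.623), returning to the start.

Shape 4 is a quadratic bezier drawn with `<path>`. Its stroke #ff0000 means engrave at S183, F4126. After flipping Y the toolpath is (50.677,21.684) → (88.459,43.283) → (131.061,61.977) → (178.485,77.767) → (230.730,90.651).

Shape 5 is a rectangle drawn with `<path>`. Its stroke #ff0000 means engrave at S183, F4126. After flipping Y the toolpath is (62.798,115.169) → (71.799,115.169) → (71.799,72.110) → (62.798,72.110) → (62.798,115.169), returning to the start.

(bCNC post)
(Date: synthetic)
G21
G90
G00 X136.915 Y94.041
M3 S183
G1 X132.582 Y104.502 F4126
G1 X122.121 Y108.835
G1 X111.660 Y104.502
G1 X107.327 Y94.041
G1 X111.660 Y83.580
G1 X122.121 Y79.247
G1 X132.582 Y83.580
G1 X136.915 Y94.041
M5
G00 X170.847 Y114.740
M3 S183
G1 X157.302 Y126.961 F4126
G1 X190.720 Y69.267
M5
G00 X158.611 Y93.623
M3 S183
G1 X268.478 Y93.623 F4126
G1 X268.478 Y73.507
G1 X158.611 Y73.507
G1 X158.611 Y93.623
M5
G00 X50.677 Y21.684
M3 S183
G1 X88.459 Y43.283 F4126
G1 X131.061 Y61.977
G1 X178.485 Y77.767
G1 X230.730 Y90.651
M5
G00 X62.798 Y115.169
M3 S183
G1 X71.799 Y115.169 F4126
G1 X71.799 Y72.110
G1 X62.798 Y72.110
G1 X62.798 Y115.169
M5
G00 X0.000 Y0.000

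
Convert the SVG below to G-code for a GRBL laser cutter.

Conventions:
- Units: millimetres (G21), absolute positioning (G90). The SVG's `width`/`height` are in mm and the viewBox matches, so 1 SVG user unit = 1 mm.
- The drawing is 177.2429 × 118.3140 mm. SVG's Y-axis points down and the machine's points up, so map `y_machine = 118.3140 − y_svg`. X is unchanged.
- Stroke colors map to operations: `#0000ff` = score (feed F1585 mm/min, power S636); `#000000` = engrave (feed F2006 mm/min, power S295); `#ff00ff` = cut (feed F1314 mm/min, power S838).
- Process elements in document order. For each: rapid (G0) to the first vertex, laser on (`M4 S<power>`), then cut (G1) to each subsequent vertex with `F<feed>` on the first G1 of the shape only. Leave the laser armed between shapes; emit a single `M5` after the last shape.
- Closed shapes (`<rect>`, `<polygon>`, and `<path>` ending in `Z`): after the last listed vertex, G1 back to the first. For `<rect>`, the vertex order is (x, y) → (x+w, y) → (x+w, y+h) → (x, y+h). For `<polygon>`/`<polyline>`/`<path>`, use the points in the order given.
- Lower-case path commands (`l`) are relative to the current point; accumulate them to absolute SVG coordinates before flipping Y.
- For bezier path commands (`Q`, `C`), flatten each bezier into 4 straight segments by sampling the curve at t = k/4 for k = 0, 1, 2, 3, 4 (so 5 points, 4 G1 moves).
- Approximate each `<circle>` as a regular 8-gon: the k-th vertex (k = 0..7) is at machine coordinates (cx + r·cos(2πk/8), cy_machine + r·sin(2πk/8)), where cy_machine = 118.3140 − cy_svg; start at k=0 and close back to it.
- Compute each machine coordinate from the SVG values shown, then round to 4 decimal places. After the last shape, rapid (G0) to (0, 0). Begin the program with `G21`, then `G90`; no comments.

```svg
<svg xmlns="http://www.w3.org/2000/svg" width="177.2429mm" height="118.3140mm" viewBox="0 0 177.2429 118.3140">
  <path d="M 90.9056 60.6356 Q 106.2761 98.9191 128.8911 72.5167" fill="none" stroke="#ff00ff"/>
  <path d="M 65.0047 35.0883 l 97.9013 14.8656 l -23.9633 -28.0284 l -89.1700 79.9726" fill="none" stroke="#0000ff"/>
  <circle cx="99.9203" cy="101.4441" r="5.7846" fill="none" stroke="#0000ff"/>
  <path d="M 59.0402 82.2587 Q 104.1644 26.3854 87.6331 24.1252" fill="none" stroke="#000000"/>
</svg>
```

1 u = 1 mm; y_m = 118.3140 − y.

[1] `<path>` quadratic bezier, #ff00ff→cut S838 F1314: (90.9056,57.6784) → (99.0436,42.5795) → (108.0872,35.5664) → (118.0364,36.6390) → (128.8911,45.7973)

[2] `<path>` open polyline, #0000ff→score S636 F1585: (65.0047,83.2257) → (162.9060,68.3601) → (138.9427,96.3885) → (49.7727,16.4159)

[3] `<circle>` circle, #0000ff→score S636 F1585: (105.7049,16.8699) → (104.0106,20.9602) → (99.9203,22.6545) → (95.8300,20.9602) → (94.1357,16.8699) → (95.8300,12.7796) → (99.9203,11.0853) → (104.0106,12.7796) → (105.7049,16.8699) (closed)

[4] `<path>` quadratic bezier, #000000→engrave S295 F2006: (59.0402,36.0553) → (77.7488,60.6411) → (88.7505,78.5253) → (92.0453,89.7079) → (87.6331,94.1888)

G21
G90
G0 X90.9056 Y57.6784
M4 S838
G1 X99.0436 Y42.5795 F1314
G1 X108.0872 Y35.5664
G1 X118.0364 Y36.6390
G1 X128.8911 Y45.7973
G0 X65.0047 Y83.2257
M4 S636
G1 X162.9060 Y68.3601 F1585
G1 X138.9427 Y96.3885
G1 X49.7727 Y16.4159
G0 X105.7049 Y16.8699
M4 S636
G1 X104.0106 Y20.9602 F1585
G1 X99.9203 Y22.6545
G1 X95.8300 Y20.9602
G1 X94.1357 Y16.8699
G1 X95.8300 Y12.7796
G1 X99.9203 Y11.0853
G1 X104.0106 Y12.7796
G1 X105.7049 Y16.8699
G0 X59.0402 Y36.0553
M4 S295
G1 X77.7488 Y60.6411 F2006
G1 X88.7505 Y78.5253
G1 X92.0453 Y89.7079
G1 X87.6331 Y94.1888
M5
G0 X0.0000 Y0.0000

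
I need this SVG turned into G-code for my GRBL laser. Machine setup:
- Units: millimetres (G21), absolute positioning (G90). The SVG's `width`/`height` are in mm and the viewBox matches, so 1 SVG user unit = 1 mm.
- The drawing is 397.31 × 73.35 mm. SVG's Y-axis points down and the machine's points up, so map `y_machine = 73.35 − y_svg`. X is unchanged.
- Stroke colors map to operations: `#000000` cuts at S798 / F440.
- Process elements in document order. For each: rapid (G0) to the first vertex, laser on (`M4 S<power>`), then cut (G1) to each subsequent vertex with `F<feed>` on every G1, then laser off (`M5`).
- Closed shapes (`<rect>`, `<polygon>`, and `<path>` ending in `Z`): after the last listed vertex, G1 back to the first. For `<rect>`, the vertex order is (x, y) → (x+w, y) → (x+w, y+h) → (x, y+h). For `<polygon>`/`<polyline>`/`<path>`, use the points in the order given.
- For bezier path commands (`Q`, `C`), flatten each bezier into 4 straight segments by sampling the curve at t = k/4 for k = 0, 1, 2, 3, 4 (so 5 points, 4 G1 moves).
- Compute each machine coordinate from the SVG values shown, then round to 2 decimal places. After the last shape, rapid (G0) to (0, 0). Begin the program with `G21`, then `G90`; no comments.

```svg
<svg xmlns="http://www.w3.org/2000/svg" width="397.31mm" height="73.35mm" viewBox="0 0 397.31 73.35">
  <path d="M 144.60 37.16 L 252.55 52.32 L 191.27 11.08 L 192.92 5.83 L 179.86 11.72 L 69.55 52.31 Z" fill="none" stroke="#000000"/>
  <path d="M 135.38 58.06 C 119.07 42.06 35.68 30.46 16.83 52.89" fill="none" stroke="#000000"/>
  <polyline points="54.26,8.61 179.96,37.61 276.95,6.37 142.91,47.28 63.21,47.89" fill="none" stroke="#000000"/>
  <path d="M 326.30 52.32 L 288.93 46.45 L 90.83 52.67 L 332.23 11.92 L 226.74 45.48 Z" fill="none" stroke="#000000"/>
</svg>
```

1 u = 1 mm; y_m = 73.35 − y.

[1] `<path>` closed polygon, #000000→cut S798 F440: (144.60,36.19) → (252.55,21.03) → (191.27,62.27) → (192.92,67.52) → (179.86,61.63) → (69.55,21.04) → (144.60,36.19) (closed)

[2] `<path>` cubic bezier, #000000→cut S798 F440: (135.38,15.29) → (112.63,26.00) → (77.06,32.29) → (41.01,31.36) → (16.83,20.46)

[3] `<polyline>` open polyline, #000000→cut S798 F440: (54.26,64.74) → (179.96,35.74) → (276.95,66.98) → (142.91,26.07) → (63.21,25.46)

[4] `<path>` closed polygon, #000000→cut S798 F440: (326.30,21.03) → (288.93,26.90) → (90.83,20.68) → (332.23,61.43) → (226.74,27.87) → (326.30,21.03) (closed)

G21
G90
G0 X144.60 Y36.19
M4 S798
G1 X252.55 Y21.03 F440
G1 X191.27 Y62.27 F440
G1 X192.92 Y67.52 F440
G1 X179.86 Y61.63 F440
G1 X69.55 Y21.04 F440
G1 X144.60 Y36.19 F440
M5
G0 X135.38 Y15.29
M4 S798
G1 X112.63 Y26.00 F440
G1 X77.06 Y32.29 F440
G1 X41.01 Y31.36 F440
G1 X16.83 Y20.46 F440
M5
G0 X54.26 Y64.74
M4 S798
G1 X179.96 Y35.74 F440
G1 X276.95 Y66.98 F440
G1 X142.91 Y26.07 F440
G1 X63.21 Y25.46 F440
M5
G0 X326.30 Y21.03
M4 S798
G1 X288.93 Y26.90 F440
G1 X90.83 Y20.68 F440
G1 X332.23 Y61.43 F440
G1 X226.74 Y27.87 F440
G1 X326.30 Y21.03 F440
M5
G0 X0.00 Y0.00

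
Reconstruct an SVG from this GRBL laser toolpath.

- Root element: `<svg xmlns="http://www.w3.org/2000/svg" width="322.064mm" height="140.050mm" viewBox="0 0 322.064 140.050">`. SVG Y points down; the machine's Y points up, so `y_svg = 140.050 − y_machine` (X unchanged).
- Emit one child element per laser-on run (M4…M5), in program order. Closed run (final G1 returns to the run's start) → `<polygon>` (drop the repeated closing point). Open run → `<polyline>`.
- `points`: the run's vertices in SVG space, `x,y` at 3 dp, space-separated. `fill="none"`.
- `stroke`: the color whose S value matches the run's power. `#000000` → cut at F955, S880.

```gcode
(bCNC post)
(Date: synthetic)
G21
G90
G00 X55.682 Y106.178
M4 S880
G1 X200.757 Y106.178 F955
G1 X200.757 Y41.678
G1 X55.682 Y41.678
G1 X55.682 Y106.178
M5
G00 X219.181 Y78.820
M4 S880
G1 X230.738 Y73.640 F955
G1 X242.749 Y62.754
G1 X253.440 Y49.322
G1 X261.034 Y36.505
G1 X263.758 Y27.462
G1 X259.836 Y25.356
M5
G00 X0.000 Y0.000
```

Machine Y-up, SVG Y-down with viewBox height 140.050, so y_svg = 140.050 − y_machine; X carries over. Every run uses S880, so all elements get stroke `#000000` (cut).

Run 1: The run returns to its start, so emit a `<polygon>` with points (Y-flipped): 55.682,33.872 200.757,33.872 200.757,98.372 55.682,98.372.

Run 2: The run is open, so emit a `<polyline>` with points (Y-flipped): 219.181,61.230 230.738,66.410 242.749,77.296 253.440,90.728 261.034,103.545 263.758,112.588 259.836,114.694.

<svg xmlns="http://www.w3.org/2000/svg" width="322.064mm" height="140.050mm" viewBox="0 0 322.064 140.050">
  <polygon points="55.682,33.872 200.757,33.872 200.757,98.372 55.682,98.372" fill="none" stroke="#000000"/>
  <polyline points="219.181,61.230 230.738,66.410 242.749,77.296 253.440,90.728 261.034,103.545 263.758,112.588 259.836,114.694" fill="none" stroke="#000000"/>
</svg>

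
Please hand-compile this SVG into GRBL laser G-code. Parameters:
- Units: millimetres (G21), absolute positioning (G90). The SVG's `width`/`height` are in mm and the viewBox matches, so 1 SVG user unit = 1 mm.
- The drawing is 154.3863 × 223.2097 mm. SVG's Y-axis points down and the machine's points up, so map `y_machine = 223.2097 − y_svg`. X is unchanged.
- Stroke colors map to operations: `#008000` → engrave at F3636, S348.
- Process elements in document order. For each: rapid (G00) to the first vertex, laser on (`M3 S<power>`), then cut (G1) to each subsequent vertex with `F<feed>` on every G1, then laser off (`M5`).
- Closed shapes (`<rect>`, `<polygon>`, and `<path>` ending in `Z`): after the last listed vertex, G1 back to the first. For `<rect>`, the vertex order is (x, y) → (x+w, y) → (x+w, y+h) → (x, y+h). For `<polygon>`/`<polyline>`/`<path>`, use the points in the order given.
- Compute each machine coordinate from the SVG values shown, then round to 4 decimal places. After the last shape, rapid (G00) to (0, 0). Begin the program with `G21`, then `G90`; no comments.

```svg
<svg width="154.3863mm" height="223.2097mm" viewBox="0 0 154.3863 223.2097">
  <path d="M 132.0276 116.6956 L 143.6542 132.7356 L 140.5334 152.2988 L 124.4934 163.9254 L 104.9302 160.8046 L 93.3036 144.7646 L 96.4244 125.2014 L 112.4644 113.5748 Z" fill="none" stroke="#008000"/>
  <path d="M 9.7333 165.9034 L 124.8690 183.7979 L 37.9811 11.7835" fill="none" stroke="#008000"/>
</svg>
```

Since the viewBox matches the mm dimensions, user units are millimetres directly. The only transform is the Y-flip y_m = 223.2097 − y_svg.

Shape 1 is a regular polygon drawn with `<path>`. Its stroke #008000 means engrave at S348, F3636. After flipping Y the toolpath is (132.0276,106.5141) → (143.6542,90.4741) → (140.5334,70.9109) → (124.4934,59.2843) → (104.9302,62.4051) → (93.3036,78.4451) → (96.4244,98.0083) → (112.4644,109.6349) → (132.0276,106.5141), returning to the start.

Shape 2 is a open polyline drawn with `<path>`. Its stroke #008000 means engrave at S348, F3636. After flipping Y the toolpath is (9.7333,57.3063) → (124.8690,39.4118) → (37.9811,211.4262).

G21
G90
G00 X132.0276 Y106.5141
M3 S348
G1 X143.6542 Y90.4741 F3636
G1 X140.5334 Y70.9109 F3636
G1 X124.4934 Y59.2843 F3636
G1 X104.9302 Y62.4051 F3636
G1 X93.3036 Y78.4451 F3636
G1 X96.4244 Y98.0083 F3636
G1 X112.4644 Y109.6349 F3636
G1 X132.0276 Y106.5141 F3636
M5
G00 X9.7333 Y57.3063
M3 S348
G1 X124.8690 Y39.4118 F3636
G1 X37.9811 Y211.4262 F3636
M5
G00 X0.0000 Y0.0000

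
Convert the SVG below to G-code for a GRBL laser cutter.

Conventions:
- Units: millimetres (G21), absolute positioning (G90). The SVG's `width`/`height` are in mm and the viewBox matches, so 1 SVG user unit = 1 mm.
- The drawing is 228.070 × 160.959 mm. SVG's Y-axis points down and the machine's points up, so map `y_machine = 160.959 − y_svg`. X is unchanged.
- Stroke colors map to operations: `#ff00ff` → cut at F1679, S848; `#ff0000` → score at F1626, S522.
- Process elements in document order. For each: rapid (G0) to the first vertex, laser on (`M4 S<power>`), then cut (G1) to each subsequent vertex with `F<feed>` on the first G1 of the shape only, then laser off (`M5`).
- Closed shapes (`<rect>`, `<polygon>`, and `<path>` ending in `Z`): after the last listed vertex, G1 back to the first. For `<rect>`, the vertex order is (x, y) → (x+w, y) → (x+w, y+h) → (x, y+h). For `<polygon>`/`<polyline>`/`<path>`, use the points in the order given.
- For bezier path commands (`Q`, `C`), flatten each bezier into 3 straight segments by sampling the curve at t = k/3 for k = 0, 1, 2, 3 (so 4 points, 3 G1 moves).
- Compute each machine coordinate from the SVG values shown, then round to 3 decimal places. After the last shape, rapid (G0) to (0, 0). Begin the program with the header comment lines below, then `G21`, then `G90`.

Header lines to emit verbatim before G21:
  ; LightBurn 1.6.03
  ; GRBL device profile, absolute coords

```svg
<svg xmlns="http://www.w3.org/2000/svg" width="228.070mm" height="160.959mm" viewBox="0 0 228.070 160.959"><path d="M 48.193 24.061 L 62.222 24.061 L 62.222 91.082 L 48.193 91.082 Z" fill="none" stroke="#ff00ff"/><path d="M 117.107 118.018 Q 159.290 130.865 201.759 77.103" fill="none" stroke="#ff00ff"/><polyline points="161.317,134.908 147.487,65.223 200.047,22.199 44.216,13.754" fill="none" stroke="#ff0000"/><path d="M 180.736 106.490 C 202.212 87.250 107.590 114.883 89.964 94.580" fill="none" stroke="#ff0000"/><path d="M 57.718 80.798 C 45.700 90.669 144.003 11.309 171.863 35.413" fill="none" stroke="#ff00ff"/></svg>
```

; LightBurn 1.6.03
; GRBL device profile, absolute coords
G21
G90
G0 X48.193 Y136.898
M4 S848
G1 X62.222 Y136.898 F1679
G1 X62.222 Y69.877
G1 X48.193 Y69.877
G1 X48.193 Y136.898
M5
G0 X117.107 Y42.941
M4 S848
G1 X145.261 Y41.777 F1679
G1 X173.478 Y55.416
G1 X201.759 Y83.856
M5
G0 X161.317 Y26.051
M4 S522
G1 X147.487 Y95.736 F1626
G1 X200.047 Y138.760
G1 X44.216 Y147.205
M5
G0 X180.736 Y54.469
M4 S522
G1 X170.664 Y61.596 F1626
G1 X126.104 Y58.543
G1 X89.964 Y66.379
M5
G0 X57.718 Y80.161
M4 S848
G1 X75.779 Y92.897 F1679
G1 X127.217 Y122.299
G1 X171.863 Y125.546
M5
G0 X0.000 Y0.000

Since the viewBox matches the mm dimensions, user units are millimetres directly. The only transform is the Y-flip y_m = 160.959 − y_svg.

Shape 1 is a rectangle drawn with `<path>`. Its stroke #ff00ff means cut at S848, F1679. After flipping Y the toolpath is (48.193,136.898) → (62.222,136.898) → (62.222,69.877) → (48.193,69.877) → (48.193,136.898), returning to the start.

Shape 2 is a quadratic bezier drawn with `<path>`. Its stroke #ff00ff means cut at S848, F1679. After flipping Y the toolpath is (117.107,42.941) → (145.261,41.777) → (173.478,55.416) → (201.759,83.856).

Shape 3 is a open polyline drawn with `<polyline>`. Its stroke #ff0000 means score at S522, F1626. After flipping Y the toolpath is (161.317,26.051) → (147.487,95.736) → (200.047,138.760) → (44.216,147.205).

Shape 4 is a cubic bezier drawn with `<path>`. Its stroke #ff0000 means score at S522, F1626. After flipping Y the toolpath is (180.736,54.469) → (170.664,61.596) → (126.104,58.543) → (89.964,66.379).

Shape 5 is a cubic bezier drawn with `<path>`. Its stroke #ff00ff means cut at S848, F1679. After flipping Y the toolpath is (57.718,80.161) → (75.779,92.897) → (127.217,122.299) → (171.863,125.546).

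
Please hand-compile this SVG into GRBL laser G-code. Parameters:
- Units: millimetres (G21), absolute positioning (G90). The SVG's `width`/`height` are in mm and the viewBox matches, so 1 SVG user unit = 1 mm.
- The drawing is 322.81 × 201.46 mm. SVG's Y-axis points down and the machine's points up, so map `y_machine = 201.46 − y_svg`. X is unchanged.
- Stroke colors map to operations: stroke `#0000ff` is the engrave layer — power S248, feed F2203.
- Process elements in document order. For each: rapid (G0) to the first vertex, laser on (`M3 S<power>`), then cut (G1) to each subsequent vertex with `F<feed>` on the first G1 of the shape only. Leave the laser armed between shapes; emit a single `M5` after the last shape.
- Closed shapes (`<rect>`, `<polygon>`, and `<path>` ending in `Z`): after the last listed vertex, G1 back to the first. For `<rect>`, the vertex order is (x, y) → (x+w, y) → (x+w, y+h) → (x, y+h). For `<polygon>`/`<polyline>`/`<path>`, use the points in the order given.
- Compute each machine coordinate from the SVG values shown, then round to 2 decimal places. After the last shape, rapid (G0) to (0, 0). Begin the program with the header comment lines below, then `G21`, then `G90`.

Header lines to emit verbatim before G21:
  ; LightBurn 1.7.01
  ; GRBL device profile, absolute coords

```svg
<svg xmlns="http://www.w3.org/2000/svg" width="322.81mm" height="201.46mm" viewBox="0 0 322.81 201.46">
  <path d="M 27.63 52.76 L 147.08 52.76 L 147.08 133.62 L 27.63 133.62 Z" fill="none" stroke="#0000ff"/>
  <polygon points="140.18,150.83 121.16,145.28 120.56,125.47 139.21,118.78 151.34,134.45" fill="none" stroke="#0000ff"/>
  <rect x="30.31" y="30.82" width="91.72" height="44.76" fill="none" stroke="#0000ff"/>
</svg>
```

; LightBurn 1.7.01
; GRBL device profile, absolute coords
G21
G90
G0 X27.63 Y148.70
M3 S248
G1 X147.08 Y148.70 F2203
G1 X147.08 Y67.84
G1 X27.63 Y67.84
G1 X27.63 Y148.70
G0 X140.18 Y50.63
M3 S248
G1 X121.16 Y56.18 F2203
G1 X120.56 Y75.99
G1 X139.21 Y82.68
G1 X151.34 Y67.01
G1 X140.18 Y50.63
G0 X30.31 Y170.64
M3 S248
G1 X122.03 Y170.64 F2203
G1 X122.03 Y125.88
G1 X30.31 Y125.88
G1 X30.31 Y170.64
M5
G0 X0.00 Y0.00

1 u = 1 mm; y_m = 201.46 − y.

[1] `<path>` rectangle, #0000ff→engrave S248 F2203: (27.63,148.70) → (147.08,148.70) → (147.08,67.84) → (27.63,67.84) → (27.63,148.70) (closed)

[2] `<polygon>` regular polygon, #0000ff→engrave S248 F2203: (140.18,50.63) → (121.16,56.18) → (120.56,75.99) → (139.21,82.68) → (151.34,67.01) → (140.18,50.63) (closed)

[3] `<rect>` rectangle, #0000ff→engrave S248 F2203: (30.31,170.64) → (122.03,170.64) → (122.03,125.88) → (30.31,125.88) → (30.31,170.64) (closed)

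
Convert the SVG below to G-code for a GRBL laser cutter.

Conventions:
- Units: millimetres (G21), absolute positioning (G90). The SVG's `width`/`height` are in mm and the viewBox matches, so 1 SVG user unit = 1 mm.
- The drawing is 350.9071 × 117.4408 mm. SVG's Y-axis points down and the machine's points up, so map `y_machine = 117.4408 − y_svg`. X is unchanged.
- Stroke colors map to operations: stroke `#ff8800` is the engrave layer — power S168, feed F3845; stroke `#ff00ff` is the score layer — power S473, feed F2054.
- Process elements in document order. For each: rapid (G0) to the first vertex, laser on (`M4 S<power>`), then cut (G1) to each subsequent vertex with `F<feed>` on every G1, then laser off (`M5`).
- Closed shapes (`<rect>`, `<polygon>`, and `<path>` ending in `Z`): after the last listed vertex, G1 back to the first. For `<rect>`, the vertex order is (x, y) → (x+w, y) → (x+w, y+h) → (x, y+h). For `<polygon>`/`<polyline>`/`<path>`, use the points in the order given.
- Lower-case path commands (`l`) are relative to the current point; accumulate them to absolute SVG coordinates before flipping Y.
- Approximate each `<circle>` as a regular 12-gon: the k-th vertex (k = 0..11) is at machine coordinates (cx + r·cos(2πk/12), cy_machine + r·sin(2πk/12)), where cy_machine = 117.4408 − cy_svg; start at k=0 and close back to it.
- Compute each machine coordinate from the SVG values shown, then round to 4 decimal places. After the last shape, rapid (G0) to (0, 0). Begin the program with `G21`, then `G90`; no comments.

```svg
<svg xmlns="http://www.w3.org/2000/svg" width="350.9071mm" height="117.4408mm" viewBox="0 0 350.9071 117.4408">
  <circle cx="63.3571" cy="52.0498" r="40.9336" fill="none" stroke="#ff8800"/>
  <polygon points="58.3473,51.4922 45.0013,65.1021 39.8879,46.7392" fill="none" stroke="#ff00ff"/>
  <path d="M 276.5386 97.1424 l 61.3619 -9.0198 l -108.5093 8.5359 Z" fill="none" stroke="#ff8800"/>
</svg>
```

G21
G90
G0 X104.2907 Y65.3910
M4 S168
G1 X98.8066 Y85.8578 F3845
G1 X83.8239 Y100.8405 F3845
G1 X63.3571 Y106.3246 F3845
G1 X42.8903 Y100.8405 F3845
G1 X27.9076 Y85.8578 F3845
G1 X22.4235 Y65.3910 F3845
G1 X27.9076 Y44.9242 F3845
G1 X42.8903 Y29.9415 F3845
G1 X63.3571 Y24.4574 F3845
G1 X83.8239 Y29.9415 F3845
G1 X98.8066 Y44.9242 F3845
G1 X104.2907 Y65.3910 F3845
M5
G0 X58.3473 Y65.9486
M4 S473
G1 X45.0013 Y52.3387 F2054
G1 X39.8879 Y70.7016 F2054
G1 X58.3473 Y65.9486 F2054
M5
G0 X276.5386 Y20.2984
M4 S168
G1 X337.9005 Y29.3182 F3845
G1 X229.3912 Y20.7823 F3845
G1 X276.5386 Y20.2984 F3845
M5
G0 X0.0000 Y0.0000

Since the viewBox matches the mm dimensions, user units are millimetres directly. The only transform is the Y-flip y_m = 117.4408 − y_svg.

Shape 1 is a circle drawn with `<circle>`. Its stroke #ff8800 means engrave at S168, F3845. After flipping Y the toolpath is (104.2907,65.3910) → (98.8066,85.8578) → (83.8239,100.8405) → (63.3571,106.3246) → (42.8903,100.8405) → (27.9076,85.8578) → (22.4235,65.3910) → (27.9076,44.9242) → (42.8903,29.9415) → (63.3571,24.4574) → (83.8239,29.9415) → (98.8066,44.9242) → (104.2907,65.3910), returning to the start.

Shape 2 is a regular polygon drawn with `<polygon>`. Its stroke #ff00ff means score at S473, F2054. After flipping Y the toolpath is (58.3473,65.9486) → (45.0013,52.3387) → (39.8879,70.7016) → (58.3473,65.9486), returning to the start.

Shape 3 is a closed polygon drawn with `<path>`. Its stroke #ff8800 means engrave at S168, F3845. After flipping Y the toolpath is (276.5386,20.2984) → (337.9005,29.3182) → (229.3912,20.7823) → (276.5386,20.2984), returning to the start.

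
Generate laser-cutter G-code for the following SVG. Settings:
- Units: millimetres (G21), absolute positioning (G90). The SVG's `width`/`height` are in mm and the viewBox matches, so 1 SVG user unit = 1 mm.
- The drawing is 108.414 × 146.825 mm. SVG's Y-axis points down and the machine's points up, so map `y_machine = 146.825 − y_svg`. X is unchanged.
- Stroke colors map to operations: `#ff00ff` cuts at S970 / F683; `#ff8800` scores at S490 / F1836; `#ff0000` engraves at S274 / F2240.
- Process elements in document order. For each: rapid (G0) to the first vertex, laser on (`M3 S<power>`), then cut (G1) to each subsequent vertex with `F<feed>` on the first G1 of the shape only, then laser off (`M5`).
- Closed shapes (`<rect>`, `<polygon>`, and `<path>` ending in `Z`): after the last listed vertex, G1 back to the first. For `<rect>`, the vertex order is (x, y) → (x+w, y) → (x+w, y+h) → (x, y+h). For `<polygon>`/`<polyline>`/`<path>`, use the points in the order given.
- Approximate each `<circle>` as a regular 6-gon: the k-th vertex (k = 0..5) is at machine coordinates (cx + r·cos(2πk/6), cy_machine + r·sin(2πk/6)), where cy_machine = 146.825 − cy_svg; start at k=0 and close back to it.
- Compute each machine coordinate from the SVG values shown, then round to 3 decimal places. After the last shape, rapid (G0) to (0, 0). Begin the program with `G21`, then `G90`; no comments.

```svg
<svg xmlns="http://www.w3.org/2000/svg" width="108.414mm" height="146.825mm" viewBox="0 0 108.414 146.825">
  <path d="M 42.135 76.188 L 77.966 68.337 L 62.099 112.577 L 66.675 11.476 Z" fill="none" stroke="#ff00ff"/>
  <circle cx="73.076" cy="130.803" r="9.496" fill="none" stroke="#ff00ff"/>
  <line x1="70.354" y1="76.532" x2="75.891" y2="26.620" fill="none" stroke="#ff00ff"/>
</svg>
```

1 u = 1 mm; y_m = 146.825 − y.

[1] `<path>` closed polygon, #ff00ff→cut S970 F683: (42.135,70.637) → (77.966,78.488) → (62.099,34.248) → (66.675,135.349) → (42.135,70.637) (closed)

[2] `<circle>` circle, #ff00ff→cut S970 F683: (82.572,16.022) → (77.824,24.246) → (68.328,24.246) → (63.580,16.022) → (68.328,7.798) → (77.824,7.798) → (82.572,16.022) (closed)

[3] `<line>` line segment, #ff00ff→cut S970 F683: (70.354,70.293) → (75.891,120.205)

G21
G90
G0 X42.135 Y70.637
M3 S970
G1 X77.966 Y78.488 F683
G1 X62.099 Y34.248
G1 X66.675 Y135.349
G1 X42.135 Y70.637
M5
G0 X82.572 Y16.022
M3 S970
G1 X77.824 Y24.246 F683
G1 X68.328 Y24.246
G1 X63.580 Y16.022
G1 X68.328 Y7.798
G1 X77.824 Y7.798
G1 X82.572 Y16.022
M5
G0 X70.354 Y70.293
M3 S970
G1 X75.891 Y120.205 F683
M5
G0 X0.000 Y0.000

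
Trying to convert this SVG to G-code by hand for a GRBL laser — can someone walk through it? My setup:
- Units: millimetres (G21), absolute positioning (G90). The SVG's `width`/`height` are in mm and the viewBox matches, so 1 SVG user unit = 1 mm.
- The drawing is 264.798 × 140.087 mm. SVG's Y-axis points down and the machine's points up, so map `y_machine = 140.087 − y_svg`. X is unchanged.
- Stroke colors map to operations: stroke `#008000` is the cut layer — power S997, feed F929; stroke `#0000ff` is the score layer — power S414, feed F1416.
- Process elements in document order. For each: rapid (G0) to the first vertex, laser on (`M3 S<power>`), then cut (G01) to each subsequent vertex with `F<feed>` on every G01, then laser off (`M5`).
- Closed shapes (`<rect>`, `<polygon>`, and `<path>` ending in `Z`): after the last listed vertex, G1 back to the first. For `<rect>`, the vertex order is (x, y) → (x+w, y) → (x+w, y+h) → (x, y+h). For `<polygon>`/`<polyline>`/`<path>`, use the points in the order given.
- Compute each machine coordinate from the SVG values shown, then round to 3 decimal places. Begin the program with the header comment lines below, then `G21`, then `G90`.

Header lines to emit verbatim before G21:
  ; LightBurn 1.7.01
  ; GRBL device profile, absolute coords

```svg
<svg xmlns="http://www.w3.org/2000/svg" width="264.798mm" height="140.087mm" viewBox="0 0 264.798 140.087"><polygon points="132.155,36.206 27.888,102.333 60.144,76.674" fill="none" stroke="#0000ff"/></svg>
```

; LightBurn 1.7.01
; GRBL device profile, absolute coords
G21
G90
G0 X132.155 Y103.881
M3 S414
G01 X27.888 Y37.754 F1416
G01 X60.144 Y63.413 F1416
G01 X132.155 Y103.881 F1416
M5

Since the viewBox matches the mm dimensions, user units are millimetres directly. The only transform is the Y-flip y_m = 140.087 − y_svg.

Shape 1 is a closed polygon drawn with `<polygon>`. Its stroke #0000ff means score at S414, F1416. After flipping Y the toolpath is (132.155,103.881) → (27.888,37.754) → (60.144,63.413) → (132.155,103.881), returning to the start.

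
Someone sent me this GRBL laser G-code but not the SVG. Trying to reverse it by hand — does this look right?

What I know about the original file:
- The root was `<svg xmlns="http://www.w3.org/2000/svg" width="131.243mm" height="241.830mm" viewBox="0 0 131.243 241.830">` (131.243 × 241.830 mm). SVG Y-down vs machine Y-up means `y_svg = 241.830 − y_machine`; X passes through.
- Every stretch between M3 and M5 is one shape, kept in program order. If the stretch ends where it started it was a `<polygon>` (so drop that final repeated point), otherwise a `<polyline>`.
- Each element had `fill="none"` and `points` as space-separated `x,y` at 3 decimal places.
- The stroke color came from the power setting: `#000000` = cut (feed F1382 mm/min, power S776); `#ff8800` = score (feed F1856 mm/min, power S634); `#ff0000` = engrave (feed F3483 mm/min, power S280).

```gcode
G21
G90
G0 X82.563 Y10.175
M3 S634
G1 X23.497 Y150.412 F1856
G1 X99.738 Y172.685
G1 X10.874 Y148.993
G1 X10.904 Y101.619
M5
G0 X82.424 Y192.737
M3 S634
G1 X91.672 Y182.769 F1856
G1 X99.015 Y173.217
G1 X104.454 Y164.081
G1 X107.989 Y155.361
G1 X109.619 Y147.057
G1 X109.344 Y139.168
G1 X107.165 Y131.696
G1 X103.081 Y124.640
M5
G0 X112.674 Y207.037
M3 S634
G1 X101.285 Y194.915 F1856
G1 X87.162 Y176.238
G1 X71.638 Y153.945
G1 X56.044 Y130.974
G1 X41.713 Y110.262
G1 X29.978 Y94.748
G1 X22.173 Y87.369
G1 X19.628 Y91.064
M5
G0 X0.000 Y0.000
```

<svg xmlns="http://www.w3.org/2000/svg" width="131.243mm" height="241.830mm" viewBox="0 0 131.243 241.830">
  <polyline points="82.563,231.655 23.497,91.418 99.738,69.145 10.874,92.837 10.904,140.211" fill="none" stroke="#ff8800"/>
  <polyline points="82.424,49.093 91.672,59.061 99.015,68.613 104.454,77.749 107.989,86.469 109.619,94.773 109.344,102.662 107.165,110.134 103.081,117.190" fill="none" stroke="#ff8800"/>
  <polyline points="112.674,34.793 101.285,46.915 87.162,65.592 71.638,87.885 56.044,110.856 41.713,131.568 29.978,147.082 22.173,154.461 19.628,150.766" fill="none" stroke="#ff8800"/>
</svg>

Machine Y-up, SVG Y-down with viewBox height 241.830, so y_svg = 241.830 − y_machine; X carries over. Every run uses S634, so all elements get stroke `#ff8800` (score).

Run 1: The run is open, so emit a `<polyline>` with points (Y-flipped): 82.563,231.655 23.497,91.418 99.738,69.145 10.874,92.837 10.904,140.211.

Run 2: The run is open, so emit a `<polyline>` with points (Y-flipped): 82.424,49.093 91.672,59.061 99.015,68.613 104.454,77.749 107.989,86.469 109.619,94.773 109.344,102.662 107.165,110.134 103.081,117.190.

Run 3: The run is open, so emit a `<polyline>` with points (Y-flipped): 112.674,34.793 101.285,46.915 87.162,65.592 71.638,87.885 56.044,110.856 41.713,131.568 29.978,147.082 22.173,154.461 19.628,150.766.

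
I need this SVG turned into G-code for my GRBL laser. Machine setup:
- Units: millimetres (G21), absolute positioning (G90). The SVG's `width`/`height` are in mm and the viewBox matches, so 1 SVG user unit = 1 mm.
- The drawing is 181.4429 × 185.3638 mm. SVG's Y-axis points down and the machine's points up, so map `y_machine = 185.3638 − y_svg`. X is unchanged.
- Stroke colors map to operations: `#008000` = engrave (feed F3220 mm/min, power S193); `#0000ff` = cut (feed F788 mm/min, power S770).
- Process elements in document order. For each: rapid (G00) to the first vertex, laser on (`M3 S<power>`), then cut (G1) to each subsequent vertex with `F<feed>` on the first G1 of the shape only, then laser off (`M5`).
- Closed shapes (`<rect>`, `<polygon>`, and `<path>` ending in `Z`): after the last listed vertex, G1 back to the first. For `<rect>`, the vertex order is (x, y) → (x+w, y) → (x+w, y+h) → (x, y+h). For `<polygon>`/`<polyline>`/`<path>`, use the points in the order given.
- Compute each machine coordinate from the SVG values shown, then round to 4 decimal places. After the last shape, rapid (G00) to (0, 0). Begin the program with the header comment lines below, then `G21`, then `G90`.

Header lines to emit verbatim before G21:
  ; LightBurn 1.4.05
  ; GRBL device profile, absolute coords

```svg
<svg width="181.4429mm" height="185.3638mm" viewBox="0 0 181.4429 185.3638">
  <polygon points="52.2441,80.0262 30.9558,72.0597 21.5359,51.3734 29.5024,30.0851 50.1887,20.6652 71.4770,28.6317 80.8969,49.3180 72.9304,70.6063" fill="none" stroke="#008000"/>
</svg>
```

viewBox `0 0 181.4429 185.3638` with mm width/height → 1 unit = 1 mm. Flip: y_m = 185.3638 − y_svg.

**Shape 1** — `<polygon>` regular polygon, stroke `#008000` → engrave (S193, F3220). Machine vertices: (52.2441,105.3376) → (30.9558,113.3041) → (21.5359,133.9904) → (29.5024,155.2787) → (50.1887,164.6986) → (71.4770,156.7321) → (80.8969,136.0458) → (72.9304,114.7575) → (52.2441,105.3376). Closed: final G1 returns to the first vertex.

; LightBurn 1.4.05
; GRBL device profile, absolute coords
G21
G90
G00 X52.2441 Y105.3376
M3 S193
G1 X30.9558 Y113.3041 F3220
G1 X21.5359 Y133.9904
G1 X29.5024 Y155.2787
G1 X50.1887 Y164.6986
G1 X71.4770 Y156.7321
G1 X80.8969 Y136.0458
G1 X72.9304 Y114.7575
G1 X52.2441 Y105.3376
M5
G00 X0.0000 Y0.0000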